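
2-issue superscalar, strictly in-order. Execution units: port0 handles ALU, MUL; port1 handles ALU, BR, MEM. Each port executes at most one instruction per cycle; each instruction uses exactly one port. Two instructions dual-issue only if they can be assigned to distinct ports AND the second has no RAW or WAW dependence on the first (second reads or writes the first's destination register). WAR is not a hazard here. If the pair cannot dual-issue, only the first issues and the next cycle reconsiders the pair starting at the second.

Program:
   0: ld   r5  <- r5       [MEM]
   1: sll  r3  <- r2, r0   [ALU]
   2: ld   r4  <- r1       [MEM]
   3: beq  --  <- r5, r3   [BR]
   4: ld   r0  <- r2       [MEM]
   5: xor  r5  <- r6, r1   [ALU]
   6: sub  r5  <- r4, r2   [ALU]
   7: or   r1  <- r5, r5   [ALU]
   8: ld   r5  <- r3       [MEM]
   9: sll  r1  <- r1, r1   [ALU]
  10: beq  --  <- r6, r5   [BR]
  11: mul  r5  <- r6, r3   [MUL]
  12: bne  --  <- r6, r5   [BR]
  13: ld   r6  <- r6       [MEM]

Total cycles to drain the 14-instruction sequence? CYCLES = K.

CYCLES = 10

c0: i0/i1 ld/sll  pair
c1: i2 ld  no-port MEM/BR
c2: i3 beq  no-port BR/MEM
c3: i4/i5 ld/xor  pair
c4: i6 sub  RAW r5
c5: i7/i8 or/ld  pair
c6: i9/i10 sll/beq  pair
c7: i11 mul  RAW r5
c8: i12 bne  no-port BR/MEM
c9: i13 ld  tail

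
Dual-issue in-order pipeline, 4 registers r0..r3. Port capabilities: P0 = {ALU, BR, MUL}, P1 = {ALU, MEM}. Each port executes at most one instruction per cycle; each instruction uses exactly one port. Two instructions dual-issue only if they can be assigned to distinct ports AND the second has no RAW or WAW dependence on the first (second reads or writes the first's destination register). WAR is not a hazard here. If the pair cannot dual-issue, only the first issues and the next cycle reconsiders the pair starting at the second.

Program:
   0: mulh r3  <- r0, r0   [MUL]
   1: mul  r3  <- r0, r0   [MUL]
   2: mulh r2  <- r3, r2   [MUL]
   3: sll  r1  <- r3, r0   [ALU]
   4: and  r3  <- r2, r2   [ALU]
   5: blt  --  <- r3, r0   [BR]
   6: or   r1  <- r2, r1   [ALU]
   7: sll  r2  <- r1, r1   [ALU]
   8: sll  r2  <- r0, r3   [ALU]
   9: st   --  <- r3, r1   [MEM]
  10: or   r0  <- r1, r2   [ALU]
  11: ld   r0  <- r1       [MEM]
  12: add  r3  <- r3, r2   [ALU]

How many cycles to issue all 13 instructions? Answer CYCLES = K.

t=0 i0:mulh.MUL ; no-port MUL/MUL
t=1 i1:mul.MUL ; no-port MUL/MUL
t=2 i2/i3:mulh.MUL/sll.ALU ; 2-wide
t=3 i4:and.ALU ; RAW r3
t=4 i5/i6:blt.BR/or.ALU ; 2-wide
t=5 i7:sll.ALU ; WAW r2
t=6 i8/i9:sll.ALU/st.MEM ; 2-wide
t=7 i10:or.ALU ; WAW r0
t=8 i11/i12:ld.MEM/add.ALU ; 2-wide

CYCLES = 9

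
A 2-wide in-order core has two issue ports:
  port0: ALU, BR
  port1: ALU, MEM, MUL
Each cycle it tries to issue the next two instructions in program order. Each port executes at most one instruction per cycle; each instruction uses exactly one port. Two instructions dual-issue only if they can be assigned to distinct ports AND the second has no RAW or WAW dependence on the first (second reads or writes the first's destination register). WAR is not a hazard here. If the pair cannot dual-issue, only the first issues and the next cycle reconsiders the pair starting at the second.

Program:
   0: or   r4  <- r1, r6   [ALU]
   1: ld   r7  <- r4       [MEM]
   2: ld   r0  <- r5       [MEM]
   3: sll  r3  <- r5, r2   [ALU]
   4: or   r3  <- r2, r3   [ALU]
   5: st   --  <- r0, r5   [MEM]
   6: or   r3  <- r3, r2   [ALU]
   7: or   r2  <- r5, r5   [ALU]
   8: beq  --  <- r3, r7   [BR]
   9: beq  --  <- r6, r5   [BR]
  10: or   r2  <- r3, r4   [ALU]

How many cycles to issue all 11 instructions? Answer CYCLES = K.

CYCLES = 7

  cy0 -> i0 (or.ALU) RAW r4
  cy1 -> i1 (ld.MEM) no-port MEM/MEM
  cy2 -> i2/i3 (ld.MEM+sll.ALU) 2-wide
  cy3 -> i4/i5 (or.ALU+st.MEM) 2-wide
  cy4 -> i6/i7 (or.ALU+or.ALU) 2-wide
  cy5 -> i8 (beq.BR) no-port BR/BR
  cy6 -> i9/i10 (beq.BR+or.ALU) 2-wide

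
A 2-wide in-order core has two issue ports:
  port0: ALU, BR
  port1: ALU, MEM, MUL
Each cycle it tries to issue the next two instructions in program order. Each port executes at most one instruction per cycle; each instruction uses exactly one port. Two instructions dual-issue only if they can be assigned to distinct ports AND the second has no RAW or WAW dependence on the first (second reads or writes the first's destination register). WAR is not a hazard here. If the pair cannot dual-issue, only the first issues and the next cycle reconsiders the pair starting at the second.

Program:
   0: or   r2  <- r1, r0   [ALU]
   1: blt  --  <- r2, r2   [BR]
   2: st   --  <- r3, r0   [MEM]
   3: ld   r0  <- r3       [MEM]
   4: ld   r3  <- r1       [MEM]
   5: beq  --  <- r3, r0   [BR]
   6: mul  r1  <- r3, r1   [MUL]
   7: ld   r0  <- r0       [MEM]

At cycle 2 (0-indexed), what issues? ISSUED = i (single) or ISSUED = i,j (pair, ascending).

  cy0 -> i0 (or) RAW r2
  cy1 -> i1&i2 (blt/st) 2-wide
  cy2 -> i3 (ld) no-port MEM/MEM
  cy3 -> i4 (ld) RAW r3
  cy4 -> i5&i6 (beq/mul) 2-wide
  cy5 -> i7 (ld) tail

ISSUED = 3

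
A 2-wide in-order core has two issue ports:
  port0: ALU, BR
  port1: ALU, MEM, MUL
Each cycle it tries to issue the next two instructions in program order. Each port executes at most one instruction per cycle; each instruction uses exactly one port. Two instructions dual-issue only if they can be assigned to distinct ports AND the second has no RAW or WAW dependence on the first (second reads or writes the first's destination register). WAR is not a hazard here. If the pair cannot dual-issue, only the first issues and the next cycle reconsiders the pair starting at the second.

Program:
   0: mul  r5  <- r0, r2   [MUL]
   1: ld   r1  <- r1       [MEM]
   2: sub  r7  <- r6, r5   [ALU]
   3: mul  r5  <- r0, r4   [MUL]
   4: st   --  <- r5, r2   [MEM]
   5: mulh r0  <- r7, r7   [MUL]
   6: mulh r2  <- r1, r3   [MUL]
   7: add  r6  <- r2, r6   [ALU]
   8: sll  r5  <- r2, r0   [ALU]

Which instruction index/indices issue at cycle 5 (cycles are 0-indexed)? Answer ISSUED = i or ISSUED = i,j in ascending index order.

#0 head=0: mul i0 no-port MUL/MEM
#1 head=1: ld;sub i1,i2 dual
#2 head=3: mul i3 no-port MUL/MEM
#3 head=4: st i4 no-port MEM/MUL
#4 head=5: mulh i5 no-port MUL/MUL
#5 head=6: mulh i6 RAW r2
#6 head=7: add;sll i7,i8 dual

ISSUED = 6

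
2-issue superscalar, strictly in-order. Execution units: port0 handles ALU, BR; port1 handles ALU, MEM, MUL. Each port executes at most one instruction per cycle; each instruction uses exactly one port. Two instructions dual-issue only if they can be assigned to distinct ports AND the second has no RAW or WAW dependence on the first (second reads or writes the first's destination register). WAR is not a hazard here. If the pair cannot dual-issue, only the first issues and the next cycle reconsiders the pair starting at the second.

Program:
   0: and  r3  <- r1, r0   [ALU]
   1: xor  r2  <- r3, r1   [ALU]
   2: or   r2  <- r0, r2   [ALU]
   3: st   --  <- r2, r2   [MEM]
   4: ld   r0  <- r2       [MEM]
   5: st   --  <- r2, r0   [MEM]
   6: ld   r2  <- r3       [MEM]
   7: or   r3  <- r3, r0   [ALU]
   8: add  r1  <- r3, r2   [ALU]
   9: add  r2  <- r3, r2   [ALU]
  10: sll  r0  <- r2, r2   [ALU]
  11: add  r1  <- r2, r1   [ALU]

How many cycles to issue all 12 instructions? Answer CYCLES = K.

CYCLES = 9

#0 head=0: and.ALU i0 RAW r3
#1 head=1: xor.ALU i1 RAW+WAW r2
#2 head=2: or.ALU i2 RAW r2
#3 head=3: st.MEM i3 no-port MEM/MEM
#4 head=4: ld.MEM i4 no-port MEM/MEM
#5 head=5: st.MEM i5 no-port MEM/MEM
#6 head=6: ld.MEM or.ALU i6/i7 pair
#7 head=8: add.ALU add.ALU i8/i9 pair
#8 head=10: sll.ALU add.ALU i10/i11 pair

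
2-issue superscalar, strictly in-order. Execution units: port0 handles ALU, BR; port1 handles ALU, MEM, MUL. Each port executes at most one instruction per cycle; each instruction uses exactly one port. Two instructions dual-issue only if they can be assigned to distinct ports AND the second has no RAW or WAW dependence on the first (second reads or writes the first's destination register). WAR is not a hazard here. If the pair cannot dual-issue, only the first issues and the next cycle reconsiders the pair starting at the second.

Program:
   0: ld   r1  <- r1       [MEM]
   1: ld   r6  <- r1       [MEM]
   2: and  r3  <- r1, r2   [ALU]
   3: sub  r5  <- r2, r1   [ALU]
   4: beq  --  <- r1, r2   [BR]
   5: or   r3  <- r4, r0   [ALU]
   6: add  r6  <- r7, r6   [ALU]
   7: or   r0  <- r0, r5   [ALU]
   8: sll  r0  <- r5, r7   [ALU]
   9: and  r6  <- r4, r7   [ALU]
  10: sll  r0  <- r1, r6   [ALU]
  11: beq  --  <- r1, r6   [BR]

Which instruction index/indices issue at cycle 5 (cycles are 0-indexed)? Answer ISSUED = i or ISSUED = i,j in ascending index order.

#0 head=0: ld i0 no-port MEM/MEM
#1 head=1: ld and i1+i2 2-wide
#2 head=3: sub beq i3+i4 2-wide
#3 head=5: or add i5+i6 2-wide
#4 head=7: or i7 WAW r0
#5 head=8: sll and i8+i9 2-wide
#6 head=10: sll beq i10+i11 2-wide

ISSUED = 8,9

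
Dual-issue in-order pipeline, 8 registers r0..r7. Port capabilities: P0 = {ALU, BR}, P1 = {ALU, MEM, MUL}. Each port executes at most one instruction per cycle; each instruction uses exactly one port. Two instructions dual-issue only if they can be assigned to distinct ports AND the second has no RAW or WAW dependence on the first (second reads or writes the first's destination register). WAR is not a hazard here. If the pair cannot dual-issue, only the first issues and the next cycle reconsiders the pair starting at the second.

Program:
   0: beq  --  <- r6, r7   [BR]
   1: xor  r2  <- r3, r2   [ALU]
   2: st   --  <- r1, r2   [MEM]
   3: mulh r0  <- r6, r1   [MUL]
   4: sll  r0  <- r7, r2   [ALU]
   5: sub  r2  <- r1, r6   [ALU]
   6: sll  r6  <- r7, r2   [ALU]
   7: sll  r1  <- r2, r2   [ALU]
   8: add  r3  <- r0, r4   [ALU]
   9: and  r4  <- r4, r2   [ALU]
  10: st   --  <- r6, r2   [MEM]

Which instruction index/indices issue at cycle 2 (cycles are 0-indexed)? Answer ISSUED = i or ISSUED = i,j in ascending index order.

ISSUED = 3

[0] i0/i1  beq.BR/xor.ALU  -- dual
[1] i2  st.MEM  -- no-port MEM/MUL
[2] i3  mulh.MUL  -- WAW r0
[3] i4/i5  sll.ALU/sub.ALU  -- dual
[4] i6/i7  sll.ALU/sll.ALU  -- dual
[5] i8/i9  add.ALU/and.ALU  -- dual
[6] i10  st.MEM  -- tail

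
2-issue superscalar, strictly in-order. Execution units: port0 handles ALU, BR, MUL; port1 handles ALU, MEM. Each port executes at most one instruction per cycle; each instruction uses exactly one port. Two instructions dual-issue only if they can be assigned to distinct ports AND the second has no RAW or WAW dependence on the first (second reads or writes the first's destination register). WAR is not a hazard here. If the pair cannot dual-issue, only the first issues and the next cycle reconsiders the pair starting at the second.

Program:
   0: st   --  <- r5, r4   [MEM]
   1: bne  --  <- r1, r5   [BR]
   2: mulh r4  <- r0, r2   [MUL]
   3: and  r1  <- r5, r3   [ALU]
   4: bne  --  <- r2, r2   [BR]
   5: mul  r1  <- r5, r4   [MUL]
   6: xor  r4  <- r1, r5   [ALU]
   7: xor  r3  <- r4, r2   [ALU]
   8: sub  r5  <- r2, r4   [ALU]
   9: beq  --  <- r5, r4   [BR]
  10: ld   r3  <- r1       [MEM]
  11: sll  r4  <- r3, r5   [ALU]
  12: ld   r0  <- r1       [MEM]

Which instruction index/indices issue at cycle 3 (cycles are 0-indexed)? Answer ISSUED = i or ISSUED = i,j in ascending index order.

ISSUED = 5

#0 head=0: st/bne i0&i1 dual
#1 head=2: mulh/and i2&i3 dual
#2 head=4: bne i4 no-port BR/MUL
#3 head=5: mul i5 RAW r1
#4 head=6: xor i6 RAW r4
#5 head=7: xor/sub i7&i8 dual
#6 head=9: beq/ld i9&i10 dual
#7 head=11: sll/ld i11&i12 dual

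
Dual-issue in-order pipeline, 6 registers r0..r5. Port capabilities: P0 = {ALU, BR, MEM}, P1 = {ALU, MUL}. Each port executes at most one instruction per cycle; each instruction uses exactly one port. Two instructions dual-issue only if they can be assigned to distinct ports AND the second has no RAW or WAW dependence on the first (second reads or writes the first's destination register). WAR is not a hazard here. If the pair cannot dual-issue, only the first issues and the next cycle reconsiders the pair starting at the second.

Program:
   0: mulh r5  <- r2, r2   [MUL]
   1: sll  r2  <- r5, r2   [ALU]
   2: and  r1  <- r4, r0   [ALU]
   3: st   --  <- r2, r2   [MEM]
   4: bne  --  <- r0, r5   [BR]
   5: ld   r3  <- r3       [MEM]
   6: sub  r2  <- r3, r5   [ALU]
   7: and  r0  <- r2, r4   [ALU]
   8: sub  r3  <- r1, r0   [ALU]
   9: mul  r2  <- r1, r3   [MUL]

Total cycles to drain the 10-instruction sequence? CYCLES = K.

0. mulh.MUL @i0  | RAW r5
1. sll.ALU/and.ALU @i1&i2  | pair
2. st.MEM @i3  | no-port MEM/BR
3. bne.BR @i4  | no-port BR/MEM
4. ld.MEM @i5  | RAW r3
5. sub.ALU @i6  | RAW r2
6. and.ALU @i7  | RAW r0
7. sub.ALU @i8  | RAW r3
8. mul.MUL @i9  | tail

CYCLES = 9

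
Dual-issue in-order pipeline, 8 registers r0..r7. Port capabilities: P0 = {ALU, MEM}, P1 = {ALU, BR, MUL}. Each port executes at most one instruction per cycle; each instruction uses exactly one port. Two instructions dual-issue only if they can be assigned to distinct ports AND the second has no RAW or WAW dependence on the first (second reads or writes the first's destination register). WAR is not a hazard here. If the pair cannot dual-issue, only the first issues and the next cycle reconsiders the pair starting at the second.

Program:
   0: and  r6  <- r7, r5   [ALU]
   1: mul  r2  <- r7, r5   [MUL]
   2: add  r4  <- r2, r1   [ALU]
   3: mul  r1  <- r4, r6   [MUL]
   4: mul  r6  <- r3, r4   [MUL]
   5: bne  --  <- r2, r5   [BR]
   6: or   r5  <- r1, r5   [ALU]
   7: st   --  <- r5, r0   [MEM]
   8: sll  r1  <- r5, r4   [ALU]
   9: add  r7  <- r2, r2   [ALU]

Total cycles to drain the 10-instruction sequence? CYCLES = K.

CYCLES = 7

t=0 i0,i1:and.ALU+mul.MUL ; 2-wide
t=1 i2:add.ALU ; RAW r4
t=2 i3:mul.MUL ; no-port MUL/MUL
t=3 i4:mul.MUL ; no-port MUL/BR
t=4 i5,i6:bne.BR+or.ALU ; 2-wide
t=5 i7,i8:st.MEM+sll.ALU ; 2-wide
t=6 i9:add.ALU ; tail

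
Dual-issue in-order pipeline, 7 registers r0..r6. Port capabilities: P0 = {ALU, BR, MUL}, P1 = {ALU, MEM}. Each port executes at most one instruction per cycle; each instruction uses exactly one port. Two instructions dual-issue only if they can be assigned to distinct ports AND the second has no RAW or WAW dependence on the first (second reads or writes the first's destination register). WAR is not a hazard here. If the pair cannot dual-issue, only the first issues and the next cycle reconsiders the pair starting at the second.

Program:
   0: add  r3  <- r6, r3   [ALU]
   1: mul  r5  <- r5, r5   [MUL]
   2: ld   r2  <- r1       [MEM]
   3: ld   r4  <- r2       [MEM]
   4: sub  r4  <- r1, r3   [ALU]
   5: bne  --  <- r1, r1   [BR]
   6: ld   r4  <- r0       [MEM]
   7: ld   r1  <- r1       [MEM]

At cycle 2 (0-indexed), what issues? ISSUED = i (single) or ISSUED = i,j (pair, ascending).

ISSUED = 3

[0] i0/i1  add.ALU+mul.MUL  -- dual
[1] i2  ld.MEM  -- no-port MEM/MEM
[2] i3  ld.MEM  -- WAW r4
[3] i4/i5  sub.ALU+bne.BR  -- dual
[4] i6  ld.MEM  -- no-port MEM/MEM
[5] i7  ld.MEM  -- tail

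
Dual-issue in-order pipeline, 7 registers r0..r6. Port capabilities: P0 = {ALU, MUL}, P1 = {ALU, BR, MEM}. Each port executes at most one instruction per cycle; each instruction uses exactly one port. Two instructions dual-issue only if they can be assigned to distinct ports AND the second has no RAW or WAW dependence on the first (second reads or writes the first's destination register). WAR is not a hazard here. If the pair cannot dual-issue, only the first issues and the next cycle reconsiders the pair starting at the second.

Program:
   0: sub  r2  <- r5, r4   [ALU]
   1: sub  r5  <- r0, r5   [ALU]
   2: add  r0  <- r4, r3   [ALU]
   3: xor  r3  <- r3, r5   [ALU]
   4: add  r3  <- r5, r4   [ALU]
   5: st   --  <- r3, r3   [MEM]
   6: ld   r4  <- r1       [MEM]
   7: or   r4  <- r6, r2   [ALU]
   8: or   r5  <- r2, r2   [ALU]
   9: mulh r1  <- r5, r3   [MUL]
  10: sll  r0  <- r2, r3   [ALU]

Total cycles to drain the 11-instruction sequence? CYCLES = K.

CYCLES = 7

  cy0 -> i0&i1 (sub sub) 2-wide
  cy1 -> i2&i3 (add xor) 2-wide
  cy2 -> i4 (add) RAW r3
  cy3 -> i5 (st) no-port MEM/MEM
  cy4 -> i6 (ld) WAW r4
  cy5 -> i7&i8 (or or) 2-wide
  cy6 -> i9&i10 (mulh sll) 2-wide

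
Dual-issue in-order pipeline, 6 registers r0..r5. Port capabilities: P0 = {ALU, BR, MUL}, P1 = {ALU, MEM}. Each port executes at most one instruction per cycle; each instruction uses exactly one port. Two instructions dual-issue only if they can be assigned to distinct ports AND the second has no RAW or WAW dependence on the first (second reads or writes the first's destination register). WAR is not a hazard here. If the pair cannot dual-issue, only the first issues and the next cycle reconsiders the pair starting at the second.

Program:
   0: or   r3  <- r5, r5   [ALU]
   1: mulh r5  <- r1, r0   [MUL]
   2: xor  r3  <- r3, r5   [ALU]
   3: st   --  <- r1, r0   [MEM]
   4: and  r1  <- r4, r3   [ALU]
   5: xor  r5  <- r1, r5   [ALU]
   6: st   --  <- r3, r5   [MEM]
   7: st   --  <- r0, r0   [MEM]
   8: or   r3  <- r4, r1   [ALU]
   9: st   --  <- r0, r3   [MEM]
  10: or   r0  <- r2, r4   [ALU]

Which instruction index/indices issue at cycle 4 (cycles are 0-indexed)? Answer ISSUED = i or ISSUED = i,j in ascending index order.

ISSUED = 6

t=0 i0,i1:or+mulh ; 2-wide
t=1 i2,i3:xor+st ; 2-wide
t=2 i4:and ; RAW r1
t=3 i5:xor ; RAW r5
t=4 i6:st ; no-port MEM/MEM
t=5 i7,i8:st+or ; 2-wide
t=6 i9,i10:st+or ; 2-wide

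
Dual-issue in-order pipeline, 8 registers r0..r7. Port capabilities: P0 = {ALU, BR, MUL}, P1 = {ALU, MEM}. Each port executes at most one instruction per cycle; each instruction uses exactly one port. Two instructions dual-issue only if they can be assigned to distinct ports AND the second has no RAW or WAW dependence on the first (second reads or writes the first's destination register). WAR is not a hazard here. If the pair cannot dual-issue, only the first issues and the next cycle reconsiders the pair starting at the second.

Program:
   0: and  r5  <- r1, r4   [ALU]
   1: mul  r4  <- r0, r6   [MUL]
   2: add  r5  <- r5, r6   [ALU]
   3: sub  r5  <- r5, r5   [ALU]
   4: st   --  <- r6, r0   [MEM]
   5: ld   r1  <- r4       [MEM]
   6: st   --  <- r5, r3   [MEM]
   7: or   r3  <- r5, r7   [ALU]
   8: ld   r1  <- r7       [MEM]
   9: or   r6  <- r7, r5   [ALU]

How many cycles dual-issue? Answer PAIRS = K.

PAIRS = 4

t=0 i0/i1:and.ALU;mul.MUL ; 2-wide
t=1 i2:add.ALU ; RAW+WAW r5
t=2 i3/i4:sub.ALU;st.MEM ; 2-wide
t=3 i5:ld.MEM ; no-port MEM/MEM
t=4 i6/i7:st.MEM;or.ALU ; 2-wide
t=5 i8/i9:ld.MEM;or.ALU ; 2-wide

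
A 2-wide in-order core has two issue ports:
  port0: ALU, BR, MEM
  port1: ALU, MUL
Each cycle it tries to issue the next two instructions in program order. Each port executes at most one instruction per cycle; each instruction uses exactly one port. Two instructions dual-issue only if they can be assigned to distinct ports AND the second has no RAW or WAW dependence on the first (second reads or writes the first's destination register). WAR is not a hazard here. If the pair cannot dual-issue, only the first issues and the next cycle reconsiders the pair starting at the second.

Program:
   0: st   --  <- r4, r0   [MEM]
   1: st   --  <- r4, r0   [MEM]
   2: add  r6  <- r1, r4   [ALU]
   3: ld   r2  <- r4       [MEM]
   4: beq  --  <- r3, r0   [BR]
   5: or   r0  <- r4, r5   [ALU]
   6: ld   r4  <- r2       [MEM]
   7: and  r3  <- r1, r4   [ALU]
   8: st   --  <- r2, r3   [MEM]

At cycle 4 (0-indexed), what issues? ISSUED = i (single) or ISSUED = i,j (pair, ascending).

c0: i0 st  no-port MEM/MEM
c1: i1,i2 st+add  dual
c2: i3 ld  no-port MEM/BR
c3: i4,i5 beq+or  dual
c4: i6 ld  RAW r4
c5: i7 and  RAW r3
c6: i8 st  tail

ISSUED = 6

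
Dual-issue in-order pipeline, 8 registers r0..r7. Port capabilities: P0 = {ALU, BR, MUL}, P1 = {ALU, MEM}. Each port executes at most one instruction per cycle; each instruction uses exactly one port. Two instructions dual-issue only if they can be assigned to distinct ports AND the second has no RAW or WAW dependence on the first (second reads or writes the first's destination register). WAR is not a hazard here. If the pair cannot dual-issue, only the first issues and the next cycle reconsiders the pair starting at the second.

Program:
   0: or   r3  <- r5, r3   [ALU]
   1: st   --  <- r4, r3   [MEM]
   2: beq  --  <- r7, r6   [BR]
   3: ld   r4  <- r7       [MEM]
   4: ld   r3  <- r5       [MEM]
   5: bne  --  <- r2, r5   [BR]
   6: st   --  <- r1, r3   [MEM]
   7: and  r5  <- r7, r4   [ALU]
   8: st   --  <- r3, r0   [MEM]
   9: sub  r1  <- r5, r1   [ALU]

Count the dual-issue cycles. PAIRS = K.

PAIRS = 4

  cy0 -> i0 (or.ALU) RAW r3
  cy1 -> i1&i2 (st.MEM+beq.BR) 2-wide
  cy2 -> i3 (ld.MEM) no-port MEM/MEM
  cy3 -> i4&i5 (ld.MEM+bne.BR) 2-wide
  cy4 -> i6&i7 (st.MEM+and.ALU) 2-wide
  cy5 -> i8&i9 (st.MEM+sub.ALU) 2-wide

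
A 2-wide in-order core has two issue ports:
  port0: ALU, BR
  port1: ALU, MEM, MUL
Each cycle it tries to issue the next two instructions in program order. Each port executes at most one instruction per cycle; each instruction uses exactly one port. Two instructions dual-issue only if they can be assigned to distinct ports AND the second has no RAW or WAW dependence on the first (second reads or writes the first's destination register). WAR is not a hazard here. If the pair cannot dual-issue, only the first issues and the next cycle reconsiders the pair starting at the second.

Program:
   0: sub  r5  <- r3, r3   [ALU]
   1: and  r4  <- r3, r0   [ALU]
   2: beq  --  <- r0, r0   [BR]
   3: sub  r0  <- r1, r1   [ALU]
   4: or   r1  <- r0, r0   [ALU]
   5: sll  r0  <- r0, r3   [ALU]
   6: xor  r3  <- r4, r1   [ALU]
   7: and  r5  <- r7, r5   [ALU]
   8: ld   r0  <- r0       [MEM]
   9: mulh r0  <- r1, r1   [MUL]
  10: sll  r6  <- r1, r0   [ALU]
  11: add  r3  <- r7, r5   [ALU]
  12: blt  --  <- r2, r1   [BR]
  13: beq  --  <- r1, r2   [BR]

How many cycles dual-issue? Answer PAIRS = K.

c0: i0+i1 sub+and  dual
c1: i2+i3 beq+sub  dual
c2: i4+i5 or+sll  dual
c3: i6+i7 xor+and  dual
c4: i8 ld  no-port MEM/MUL
c5: i9 mulh  RAW r0
c6: i10+i11 sll+add  dual
c7: i12 blt  no-port BR/BR
c8: i13 beq  tail

PAIRS = 5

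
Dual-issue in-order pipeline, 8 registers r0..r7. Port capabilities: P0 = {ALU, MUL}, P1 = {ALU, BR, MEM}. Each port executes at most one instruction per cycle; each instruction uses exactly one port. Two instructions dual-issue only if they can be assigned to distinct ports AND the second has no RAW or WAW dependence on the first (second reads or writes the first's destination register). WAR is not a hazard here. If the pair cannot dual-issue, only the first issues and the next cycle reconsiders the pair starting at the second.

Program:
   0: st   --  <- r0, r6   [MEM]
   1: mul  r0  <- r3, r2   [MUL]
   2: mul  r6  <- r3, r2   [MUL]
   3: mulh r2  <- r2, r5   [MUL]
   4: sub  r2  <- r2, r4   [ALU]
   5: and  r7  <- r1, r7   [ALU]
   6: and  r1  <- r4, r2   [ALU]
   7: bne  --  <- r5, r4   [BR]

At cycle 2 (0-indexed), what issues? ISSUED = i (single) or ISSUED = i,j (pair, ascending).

c0: i0+i1 st+mul  2-wide
c1: i2 mul  no-port MUL/MUL
c2: i3 mulh  RAW+WAW r2
c3: i4+i5 sub+and  2-wide
c4: i6+i7 and+bne  2-wide

ISSUED = 3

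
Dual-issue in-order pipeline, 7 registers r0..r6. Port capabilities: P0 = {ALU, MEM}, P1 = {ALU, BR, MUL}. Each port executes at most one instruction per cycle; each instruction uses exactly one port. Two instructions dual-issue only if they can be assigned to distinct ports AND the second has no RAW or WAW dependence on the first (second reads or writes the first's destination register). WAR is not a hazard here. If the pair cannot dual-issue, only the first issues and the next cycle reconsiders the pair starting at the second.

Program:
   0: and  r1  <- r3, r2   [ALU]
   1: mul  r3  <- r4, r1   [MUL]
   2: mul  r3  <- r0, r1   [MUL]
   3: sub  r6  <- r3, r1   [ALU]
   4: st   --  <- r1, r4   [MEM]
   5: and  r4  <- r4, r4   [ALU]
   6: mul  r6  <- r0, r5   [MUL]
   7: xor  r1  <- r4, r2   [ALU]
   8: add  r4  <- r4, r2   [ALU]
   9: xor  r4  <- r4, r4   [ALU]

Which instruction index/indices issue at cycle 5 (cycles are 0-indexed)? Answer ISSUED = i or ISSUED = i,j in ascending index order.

ISSUED = 7,8

0. and.ALU @i0  | RAW r1
1. mul.MUL @i1  | no-port MUL/MUL
2. mul.MUL @i2  | RAW r3
3. sub.ALU st.MEM @i3,i4  | pair
4. and.ALU mul.MUL @i5,i6  | pair
5. xor.ALU add.ALU @i7,i8  | pair
6. xor.ALU @i9  | tail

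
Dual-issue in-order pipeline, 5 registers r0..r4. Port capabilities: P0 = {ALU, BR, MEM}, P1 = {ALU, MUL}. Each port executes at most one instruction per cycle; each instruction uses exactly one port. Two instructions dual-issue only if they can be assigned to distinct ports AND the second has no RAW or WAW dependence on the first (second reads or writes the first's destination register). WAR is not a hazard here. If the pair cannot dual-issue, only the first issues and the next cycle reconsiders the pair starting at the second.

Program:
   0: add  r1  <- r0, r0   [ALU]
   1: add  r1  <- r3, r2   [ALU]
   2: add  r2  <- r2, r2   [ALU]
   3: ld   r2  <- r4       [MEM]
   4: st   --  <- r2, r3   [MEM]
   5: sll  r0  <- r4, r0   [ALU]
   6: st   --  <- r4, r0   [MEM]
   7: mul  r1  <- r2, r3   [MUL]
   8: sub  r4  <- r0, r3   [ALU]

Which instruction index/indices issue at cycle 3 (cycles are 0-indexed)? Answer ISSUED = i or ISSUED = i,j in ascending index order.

[0] i0  add  -- WAW r1
[1] i1+i2  add add  -- 2-wide
[2] i3  ld  -- no-port MEM/MEM
[3] i4+i5  st sll  -- 2-wide
[4] i6+i7  st mul  -- 2-wide
[5] i8  sub  -- tail

ISSUED = 4,5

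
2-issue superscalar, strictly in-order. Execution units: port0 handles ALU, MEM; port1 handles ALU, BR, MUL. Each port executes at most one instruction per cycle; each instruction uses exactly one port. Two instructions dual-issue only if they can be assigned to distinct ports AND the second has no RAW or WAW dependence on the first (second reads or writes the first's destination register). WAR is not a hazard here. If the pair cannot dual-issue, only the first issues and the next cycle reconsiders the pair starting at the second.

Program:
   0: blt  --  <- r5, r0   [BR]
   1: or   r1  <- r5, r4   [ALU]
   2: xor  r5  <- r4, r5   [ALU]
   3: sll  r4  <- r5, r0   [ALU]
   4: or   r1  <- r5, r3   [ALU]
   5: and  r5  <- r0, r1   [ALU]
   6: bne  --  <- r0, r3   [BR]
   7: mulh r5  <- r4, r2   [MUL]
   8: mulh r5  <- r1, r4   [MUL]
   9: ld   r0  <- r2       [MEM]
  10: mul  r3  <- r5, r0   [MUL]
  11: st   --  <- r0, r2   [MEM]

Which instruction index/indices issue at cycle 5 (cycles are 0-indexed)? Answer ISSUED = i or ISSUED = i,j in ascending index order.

#0 head=0: blt+or i0/i1 2-wide
#1 head=2: xor i2 RAW r5
#2 head=3: sll+or i3/i4 2-wide
#3 head=5: and+bne i5/i6 2-wide
#4 head=7: mulh i7 no-port MUL/MUL
#5 head=8: mulh+ld i8/i9 2-wide
#6 head=10: mul+st i10/i11 2-wide

ISSUED = 8,9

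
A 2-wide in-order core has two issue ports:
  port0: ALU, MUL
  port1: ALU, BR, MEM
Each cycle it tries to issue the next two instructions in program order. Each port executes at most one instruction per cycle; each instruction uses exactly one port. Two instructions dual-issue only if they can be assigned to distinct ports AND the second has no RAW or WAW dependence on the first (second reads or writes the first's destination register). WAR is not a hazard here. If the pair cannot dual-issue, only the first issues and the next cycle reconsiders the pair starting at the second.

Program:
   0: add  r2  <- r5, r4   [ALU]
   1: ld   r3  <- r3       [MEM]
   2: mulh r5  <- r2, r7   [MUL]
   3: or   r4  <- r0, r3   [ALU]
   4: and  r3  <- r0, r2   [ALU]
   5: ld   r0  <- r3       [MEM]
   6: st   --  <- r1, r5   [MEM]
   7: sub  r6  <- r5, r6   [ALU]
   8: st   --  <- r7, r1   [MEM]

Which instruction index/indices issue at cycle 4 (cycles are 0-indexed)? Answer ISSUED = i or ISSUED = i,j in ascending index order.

ISSUED = 6,7

c0: i0&i1 add.ALU ld.MEM  pair
c1: i2&i3 mulh.MUL or.ALU  pair
c2: i4 and.ALU  RAW r3
c3: i5 ld.MEM  no-port MEM/MEM
c4: i6&i7 st.MEM sub.ALU  pair
c5: i8 st.MEM  tail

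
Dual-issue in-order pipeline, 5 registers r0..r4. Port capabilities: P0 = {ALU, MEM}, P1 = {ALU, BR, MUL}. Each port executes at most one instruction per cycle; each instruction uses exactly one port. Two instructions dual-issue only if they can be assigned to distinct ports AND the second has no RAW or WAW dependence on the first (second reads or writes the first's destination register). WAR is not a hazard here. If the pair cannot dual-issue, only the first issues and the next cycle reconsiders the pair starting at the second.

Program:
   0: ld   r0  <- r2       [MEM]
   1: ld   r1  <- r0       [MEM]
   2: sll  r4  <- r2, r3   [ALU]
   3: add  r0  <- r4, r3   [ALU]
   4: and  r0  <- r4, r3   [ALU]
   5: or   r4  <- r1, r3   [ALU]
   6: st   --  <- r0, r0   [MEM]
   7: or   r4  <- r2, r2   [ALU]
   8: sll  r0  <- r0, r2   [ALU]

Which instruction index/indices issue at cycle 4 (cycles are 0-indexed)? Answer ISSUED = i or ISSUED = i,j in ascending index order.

#0 head=0: ld i0 no-port MEM/MEM
#1 head=1: ld;sll i1&i2 pair
#2 head=3: add i3 WAW r0
#3 head=4: and;or i4&i5 pair
#4 head=6: st;or i6&i7 pair
#5 head=8: sll i8 tail

ISSUED = 6,7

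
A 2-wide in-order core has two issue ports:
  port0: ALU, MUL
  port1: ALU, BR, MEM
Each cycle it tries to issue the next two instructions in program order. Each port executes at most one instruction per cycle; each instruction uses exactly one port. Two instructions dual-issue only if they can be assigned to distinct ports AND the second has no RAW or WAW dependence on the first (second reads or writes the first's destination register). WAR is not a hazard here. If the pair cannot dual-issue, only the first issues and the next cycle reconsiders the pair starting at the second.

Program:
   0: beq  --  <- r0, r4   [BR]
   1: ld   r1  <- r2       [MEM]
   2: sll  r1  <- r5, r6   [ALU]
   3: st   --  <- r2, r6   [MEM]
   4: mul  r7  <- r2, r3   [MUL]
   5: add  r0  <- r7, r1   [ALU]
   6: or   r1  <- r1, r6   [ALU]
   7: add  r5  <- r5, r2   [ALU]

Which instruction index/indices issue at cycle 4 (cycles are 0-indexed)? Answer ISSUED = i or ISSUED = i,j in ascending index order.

#0 head=0: beq i0 no-port BR/MEM
#1 head=1: ld i1 WAW r1
#2 head=2: sll+st i2+i3 2-wide
#3 head=4: mul i4 RAW r7
#4 head=5: add+or i5+i6 2-wide
#5 head=7: add i7 tail

ISSUED = 5,6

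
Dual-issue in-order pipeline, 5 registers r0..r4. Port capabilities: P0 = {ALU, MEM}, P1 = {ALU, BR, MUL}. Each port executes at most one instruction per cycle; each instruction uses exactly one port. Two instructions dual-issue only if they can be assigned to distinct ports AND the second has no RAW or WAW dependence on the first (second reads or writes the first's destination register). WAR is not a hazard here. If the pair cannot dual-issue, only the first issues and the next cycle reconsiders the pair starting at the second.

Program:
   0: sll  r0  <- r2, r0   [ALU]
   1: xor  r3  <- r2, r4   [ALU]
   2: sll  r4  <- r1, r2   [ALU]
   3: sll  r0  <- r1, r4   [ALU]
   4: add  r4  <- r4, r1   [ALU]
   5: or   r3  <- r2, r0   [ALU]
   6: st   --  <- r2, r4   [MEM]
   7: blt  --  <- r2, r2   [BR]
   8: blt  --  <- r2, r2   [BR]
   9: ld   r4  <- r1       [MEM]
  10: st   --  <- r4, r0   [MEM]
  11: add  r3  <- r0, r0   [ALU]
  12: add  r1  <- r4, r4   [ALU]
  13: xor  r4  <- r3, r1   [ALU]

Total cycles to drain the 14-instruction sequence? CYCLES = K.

  cy0 -> i0/i1 (sll+xor) dual
  cy1 -> i2 (sll) RAW r4
  cy2 -> i3/i4 (sll+add) dual
  cy3 -> i5/i6 (or+st) dual
  cy4 -> i7 (blt) no-port BR/BR
  cy5 -> i8/i9 (blt+ld) dual
  cy6 -> i10/i11 (st+add) dual
  cy7 -> i12 (add) RAW r1
  cy8 -> i13 (xor) tail

CYCLES = 9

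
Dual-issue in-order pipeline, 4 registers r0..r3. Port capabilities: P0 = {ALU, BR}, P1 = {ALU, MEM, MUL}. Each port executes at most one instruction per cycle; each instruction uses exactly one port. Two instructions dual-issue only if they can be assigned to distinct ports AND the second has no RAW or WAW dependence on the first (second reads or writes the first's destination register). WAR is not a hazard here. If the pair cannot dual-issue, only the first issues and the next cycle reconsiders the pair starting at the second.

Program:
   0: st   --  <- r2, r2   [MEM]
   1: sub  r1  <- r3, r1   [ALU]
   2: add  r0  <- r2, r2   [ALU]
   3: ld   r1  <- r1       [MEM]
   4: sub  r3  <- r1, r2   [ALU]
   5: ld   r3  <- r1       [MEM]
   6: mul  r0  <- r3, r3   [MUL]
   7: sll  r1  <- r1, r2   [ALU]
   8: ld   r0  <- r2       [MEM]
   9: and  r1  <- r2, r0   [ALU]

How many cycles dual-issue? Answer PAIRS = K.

[0] i0/i1  st+sub  -- 2-wide
[1] i2/i3  add+ld  -- 2-wide
[2] i4  sub  -- WAW r3
[3] i5  ld  -- no-port MEM/MUL
[4] i6/i7  mul+sll  -- 2-wide
[5] i8  ld  -- RAW r0
[6] i9  and  -- tail

PAIRS = 3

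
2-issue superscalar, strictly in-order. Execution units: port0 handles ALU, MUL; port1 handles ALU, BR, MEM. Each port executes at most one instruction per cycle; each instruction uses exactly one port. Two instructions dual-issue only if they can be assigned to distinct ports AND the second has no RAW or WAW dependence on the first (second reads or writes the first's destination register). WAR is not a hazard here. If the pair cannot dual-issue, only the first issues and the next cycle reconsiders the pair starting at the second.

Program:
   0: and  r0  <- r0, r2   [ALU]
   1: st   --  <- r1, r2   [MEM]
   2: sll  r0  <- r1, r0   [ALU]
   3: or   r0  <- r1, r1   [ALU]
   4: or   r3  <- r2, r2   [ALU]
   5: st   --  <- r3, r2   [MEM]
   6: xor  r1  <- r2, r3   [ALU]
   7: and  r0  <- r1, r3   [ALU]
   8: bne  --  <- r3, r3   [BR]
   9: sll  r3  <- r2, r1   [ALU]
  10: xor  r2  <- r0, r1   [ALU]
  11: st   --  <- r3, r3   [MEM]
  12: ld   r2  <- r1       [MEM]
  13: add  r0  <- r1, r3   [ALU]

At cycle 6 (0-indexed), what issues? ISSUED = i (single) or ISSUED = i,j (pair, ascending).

ISSUED = 11

t=0 i0+i1:and.ALU/st.MEM ; pair
t=1 i2:sll.ALU ; WAW r0
t=2 i3+i4:or.ALU/or.ALU ; pair
t=3 i5+i6:st.MEM/xor.ALU ; pair
t=4 i7+i8:and.ALU/bne.BR ; pair
t=5 i9+i10:sll.ALU/xor.ALU ; pair
t=6 i11:st.MEM ; no-port MEM/MEM
t=7 i12+i13:ld.MEM/add.ALU ; pair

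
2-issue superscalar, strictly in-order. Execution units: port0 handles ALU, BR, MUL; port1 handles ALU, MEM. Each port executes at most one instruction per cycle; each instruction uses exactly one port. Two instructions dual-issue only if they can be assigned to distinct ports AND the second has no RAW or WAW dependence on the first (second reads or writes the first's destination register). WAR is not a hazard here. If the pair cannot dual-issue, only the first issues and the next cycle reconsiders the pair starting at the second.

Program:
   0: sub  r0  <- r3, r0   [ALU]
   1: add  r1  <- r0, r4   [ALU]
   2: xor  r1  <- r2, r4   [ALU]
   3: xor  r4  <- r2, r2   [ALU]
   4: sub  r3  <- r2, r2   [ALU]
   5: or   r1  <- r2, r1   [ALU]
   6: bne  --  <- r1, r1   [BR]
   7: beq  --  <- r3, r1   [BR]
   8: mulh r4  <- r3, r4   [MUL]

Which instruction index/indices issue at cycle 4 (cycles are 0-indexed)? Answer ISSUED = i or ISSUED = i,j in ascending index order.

0. sub.ALU @i0  | RAW r0
1. add.ALU @i1  | WAW r1
2. xor.ALU/xor.ALU @i2+i3  | pair
3. sub.ALU/or.ALU @i4+i5  | pair
4. bne.BR @i6  | no-port BR/BR
5. beq.BR @i7  | no-port BR/MUL
6. mulh.MUL @i8  | tail

ISSUED = 6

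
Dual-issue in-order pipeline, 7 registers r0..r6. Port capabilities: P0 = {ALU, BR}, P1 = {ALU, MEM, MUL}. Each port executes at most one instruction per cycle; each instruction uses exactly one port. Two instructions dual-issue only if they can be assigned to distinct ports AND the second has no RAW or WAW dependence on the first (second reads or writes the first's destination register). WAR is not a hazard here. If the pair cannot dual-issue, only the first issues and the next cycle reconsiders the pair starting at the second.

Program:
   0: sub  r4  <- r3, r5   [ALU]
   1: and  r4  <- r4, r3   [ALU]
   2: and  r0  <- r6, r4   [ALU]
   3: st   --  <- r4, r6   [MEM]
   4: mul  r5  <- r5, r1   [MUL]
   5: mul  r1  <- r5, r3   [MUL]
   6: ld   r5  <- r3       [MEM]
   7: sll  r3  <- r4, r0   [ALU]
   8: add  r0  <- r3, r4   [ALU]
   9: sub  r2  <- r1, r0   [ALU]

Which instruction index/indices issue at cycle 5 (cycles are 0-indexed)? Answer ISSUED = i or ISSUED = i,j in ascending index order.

[0] i0  sub.ALU  -- RAW+WAW r4
[1] i1  and.ALU  -- RAW r4
[2] i2/i3  and.ALU st.MEM  -- dual
[3] i4  mul.MUL  -- no-port MUL/MUL
[4] i5  mul.MUL  -- no-port MUL/MEM
[5] i6/i7  ld.MEM sll.ALU  -- dual
[6] i8  add.ALU  -- RAW r0
[7] i9  sub.ALU  -- tail

ISSUED = 6,7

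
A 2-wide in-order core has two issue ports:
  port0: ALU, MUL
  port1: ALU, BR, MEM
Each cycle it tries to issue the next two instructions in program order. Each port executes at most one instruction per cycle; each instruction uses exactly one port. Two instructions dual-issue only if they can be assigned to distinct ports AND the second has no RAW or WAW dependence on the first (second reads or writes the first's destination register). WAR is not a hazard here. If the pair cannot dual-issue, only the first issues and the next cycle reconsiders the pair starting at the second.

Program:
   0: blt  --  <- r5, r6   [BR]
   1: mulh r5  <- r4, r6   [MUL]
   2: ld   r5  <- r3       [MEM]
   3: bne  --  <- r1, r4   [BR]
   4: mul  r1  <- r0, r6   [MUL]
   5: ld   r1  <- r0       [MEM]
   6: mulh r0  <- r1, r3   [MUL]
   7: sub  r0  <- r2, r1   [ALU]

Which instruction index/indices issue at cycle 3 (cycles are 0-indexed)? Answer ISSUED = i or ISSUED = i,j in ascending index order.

ISSUED = 5

[0] i0&i1  blt.BR+mulh.MUL  -- 2-wide
[1] i2  ld.MEM  -- no-port MEM/BR
[2] i3&i4  bne.BR+mul.MUL  -- 2-wide
[3] i5  ld.MEM  -- RAW r1
[4] i6  mulh.MUL  -- WAW r0
[5] i7  sub.ALU  -- tail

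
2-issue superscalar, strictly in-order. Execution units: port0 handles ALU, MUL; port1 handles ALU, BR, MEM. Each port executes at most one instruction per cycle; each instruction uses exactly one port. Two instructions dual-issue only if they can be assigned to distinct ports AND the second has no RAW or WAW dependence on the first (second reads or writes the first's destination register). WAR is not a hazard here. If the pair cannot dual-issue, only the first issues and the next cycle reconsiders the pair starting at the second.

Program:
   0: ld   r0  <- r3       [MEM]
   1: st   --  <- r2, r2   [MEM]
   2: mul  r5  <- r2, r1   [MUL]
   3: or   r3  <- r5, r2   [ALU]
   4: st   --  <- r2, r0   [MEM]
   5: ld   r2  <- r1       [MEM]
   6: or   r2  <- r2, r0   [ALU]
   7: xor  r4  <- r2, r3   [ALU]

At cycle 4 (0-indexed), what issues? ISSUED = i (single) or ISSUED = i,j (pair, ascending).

ISSUED = 6

0. ld @i0  | no-port MEM/MEM
1. st mul @i1/i2  | 2-wide
2. or st @i3/i4  | 2-wide
3. ld @i5  | RAW+WAW r2
4. or @i6  | RAW r2
5. xor @i7  | tail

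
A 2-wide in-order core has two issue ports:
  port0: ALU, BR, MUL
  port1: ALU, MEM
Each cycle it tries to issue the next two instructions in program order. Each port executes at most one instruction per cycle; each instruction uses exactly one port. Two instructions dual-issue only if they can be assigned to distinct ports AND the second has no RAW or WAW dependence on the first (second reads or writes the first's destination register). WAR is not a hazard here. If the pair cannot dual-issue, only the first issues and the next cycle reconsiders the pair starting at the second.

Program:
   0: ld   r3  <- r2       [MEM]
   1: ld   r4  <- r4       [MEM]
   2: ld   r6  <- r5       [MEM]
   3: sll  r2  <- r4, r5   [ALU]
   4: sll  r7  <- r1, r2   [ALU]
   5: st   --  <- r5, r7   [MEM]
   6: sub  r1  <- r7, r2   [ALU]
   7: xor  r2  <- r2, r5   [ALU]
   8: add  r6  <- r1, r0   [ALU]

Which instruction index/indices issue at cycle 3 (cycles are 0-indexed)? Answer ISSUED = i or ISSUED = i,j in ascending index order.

  cy0 -> i0 (ld.MEM) no-port MEM/MEM
  cy1 -> i1 (ld.MEM) no-port MEM/MEM
  cy2 -> i2,i3 (ld.MEM/sll.ALU) dual
  cy3 -> i4 (sll.ALU) RAW r7
  cy4 -> i5,i6 (st.MEM/sub.ALU) dual
  cy5 -> i7,i8 (xor.ALU/add.ALU) dual

ISSUED = 4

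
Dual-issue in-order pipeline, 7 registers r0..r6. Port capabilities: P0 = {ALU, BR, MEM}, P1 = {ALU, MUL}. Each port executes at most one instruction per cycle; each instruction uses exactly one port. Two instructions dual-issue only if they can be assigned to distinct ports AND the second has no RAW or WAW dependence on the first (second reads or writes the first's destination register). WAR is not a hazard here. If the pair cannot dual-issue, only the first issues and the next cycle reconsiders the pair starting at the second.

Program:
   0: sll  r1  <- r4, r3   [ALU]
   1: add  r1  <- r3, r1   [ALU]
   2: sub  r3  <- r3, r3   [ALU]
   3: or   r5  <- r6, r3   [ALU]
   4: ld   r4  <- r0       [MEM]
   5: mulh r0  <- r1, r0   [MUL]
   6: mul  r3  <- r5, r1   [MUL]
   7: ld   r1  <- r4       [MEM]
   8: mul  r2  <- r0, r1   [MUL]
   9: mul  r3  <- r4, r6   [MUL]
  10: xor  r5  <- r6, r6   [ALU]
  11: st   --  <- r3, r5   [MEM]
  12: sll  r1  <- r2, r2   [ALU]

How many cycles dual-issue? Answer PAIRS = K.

t=0 i0:sll ; RAW+WAW r1
t=1 i1,i2:add+sub ; 2-wide
t=2 i3,i4:or+ld ; 2-wide
t=3 i5:mulh ; no-port MUL/MUL
t=4 i6,i7:mul+ld ; 2-wide
t=5 i8:mul ; no-port MUL/MUL
t=6 i9,i10:mul+xor ; 2-wide
t=7 i11,i12:st+sll ; 2-wide

PAIRS = 5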